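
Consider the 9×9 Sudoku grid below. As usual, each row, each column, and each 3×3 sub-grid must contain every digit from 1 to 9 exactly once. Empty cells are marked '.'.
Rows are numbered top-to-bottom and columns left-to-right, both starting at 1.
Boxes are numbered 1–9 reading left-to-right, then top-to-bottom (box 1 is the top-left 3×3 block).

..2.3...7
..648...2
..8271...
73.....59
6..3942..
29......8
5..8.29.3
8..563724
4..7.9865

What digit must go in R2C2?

Cell R2C2 itself could take any of {1, 5, 7} by direct elimination.
Consider where 7 can go in box 1.
R1C1 is out (row 1 already has a 7).
R1C2 is out (row 1 already has a 7).
R2C1 is out (column 1 already has a 7).
R3C1 is out (row 3 already has a 7).
R3C2 is out (row 3 already has a 7).
So the only cell in box 1 that can hold 7 is R2C2.
Therefore R2C2 = 7.

7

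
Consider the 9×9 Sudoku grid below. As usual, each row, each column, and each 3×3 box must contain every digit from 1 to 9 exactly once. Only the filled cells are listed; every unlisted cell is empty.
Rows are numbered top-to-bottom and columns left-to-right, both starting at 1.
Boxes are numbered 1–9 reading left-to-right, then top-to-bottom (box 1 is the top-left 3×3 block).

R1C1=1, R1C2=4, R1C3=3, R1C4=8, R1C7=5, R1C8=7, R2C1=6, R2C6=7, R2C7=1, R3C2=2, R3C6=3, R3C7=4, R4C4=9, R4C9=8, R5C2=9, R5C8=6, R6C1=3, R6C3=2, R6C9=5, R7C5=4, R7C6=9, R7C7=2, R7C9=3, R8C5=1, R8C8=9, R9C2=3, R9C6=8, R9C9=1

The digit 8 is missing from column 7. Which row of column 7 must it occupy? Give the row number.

Consider where 8 can go in column 7.
R4C7 is out (row 4 already has a 8).
R5C7 is out (box 6 already has a 8).
R6C7 is out (box 6 already has a 8).
R9C7 is out (row 9 already has a 8).
So the only cell in column 7 that can hold 8 is R8C7.
That is row 8.

8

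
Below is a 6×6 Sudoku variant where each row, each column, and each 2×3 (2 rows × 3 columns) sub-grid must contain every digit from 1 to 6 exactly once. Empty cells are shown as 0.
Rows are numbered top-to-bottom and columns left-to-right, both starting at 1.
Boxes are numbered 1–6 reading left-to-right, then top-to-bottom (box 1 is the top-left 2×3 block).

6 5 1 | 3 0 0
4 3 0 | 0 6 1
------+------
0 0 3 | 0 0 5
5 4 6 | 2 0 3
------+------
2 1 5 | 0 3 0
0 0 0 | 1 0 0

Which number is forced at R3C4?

Cell R3C4 itself could take any of {4, 6} by direct elimination.
Consider where 6 can go in box 4.
R3C5 is out (column 5 already has a 6).
R4C5 is out (row 4 already has a 6).
So the only cell in box 4 that can hold 6 is R3C4.
Therefore R3C4 = 6.

6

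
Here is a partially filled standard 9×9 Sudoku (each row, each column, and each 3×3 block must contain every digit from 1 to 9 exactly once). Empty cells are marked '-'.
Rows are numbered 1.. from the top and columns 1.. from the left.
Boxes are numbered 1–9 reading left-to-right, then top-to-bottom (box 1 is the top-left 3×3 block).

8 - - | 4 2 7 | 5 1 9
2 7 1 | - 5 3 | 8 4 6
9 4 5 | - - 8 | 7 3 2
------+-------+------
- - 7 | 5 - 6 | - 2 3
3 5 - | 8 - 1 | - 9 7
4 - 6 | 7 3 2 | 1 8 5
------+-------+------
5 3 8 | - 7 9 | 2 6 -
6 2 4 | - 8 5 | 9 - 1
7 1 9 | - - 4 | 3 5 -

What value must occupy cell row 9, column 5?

Row 9 already contains {1, 3, 4, 5, 7, 9}.
Column 5 already contains {2, 3, 5, 7, 8}.
Its 3×3 block (box 8) already contains {4, 5, 7, 8, 9}.
The only value from 1–9 not eliminated is 6, so row 9, column 5 = 6.

6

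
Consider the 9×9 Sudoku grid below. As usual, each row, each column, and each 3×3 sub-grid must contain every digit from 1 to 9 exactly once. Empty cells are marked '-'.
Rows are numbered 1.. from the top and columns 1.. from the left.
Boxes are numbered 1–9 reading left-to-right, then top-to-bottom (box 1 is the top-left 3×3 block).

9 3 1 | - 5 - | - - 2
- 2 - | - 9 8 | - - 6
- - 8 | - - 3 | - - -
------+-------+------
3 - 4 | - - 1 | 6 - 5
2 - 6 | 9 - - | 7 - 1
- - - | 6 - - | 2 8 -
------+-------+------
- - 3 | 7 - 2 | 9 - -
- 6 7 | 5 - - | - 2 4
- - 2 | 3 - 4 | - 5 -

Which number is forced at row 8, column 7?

Cell row 8, column 7 itself could take any of {1, 3, 8} by direct elimination.
Consider where 3 can go in row 8.
row 8, column 1 is out (column 1 already has a 3).
row 8, column 5 is out (box 8 already has a 3).
row 8, column 6 is out (column 6 already has a 3).
So the only cell in row 8 that can hold 3 is row 8, column 7.
Therefore row 8, column 7 = 3.

3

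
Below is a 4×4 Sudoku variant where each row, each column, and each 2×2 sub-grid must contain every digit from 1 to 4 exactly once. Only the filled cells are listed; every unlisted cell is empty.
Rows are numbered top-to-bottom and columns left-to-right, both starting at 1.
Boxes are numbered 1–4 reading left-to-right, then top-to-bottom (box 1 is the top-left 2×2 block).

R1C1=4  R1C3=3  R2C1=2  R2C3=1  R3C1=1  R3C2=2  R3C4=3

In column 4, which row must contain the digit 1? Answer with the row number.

4

Consider where 1 can go in column 4.
R1C4 is out (box 2 already has a 1).
R2C4 is out (row 2 already has a 1).
So the only cell in column 4 that can hold 1 is R4C4.
That is row 4.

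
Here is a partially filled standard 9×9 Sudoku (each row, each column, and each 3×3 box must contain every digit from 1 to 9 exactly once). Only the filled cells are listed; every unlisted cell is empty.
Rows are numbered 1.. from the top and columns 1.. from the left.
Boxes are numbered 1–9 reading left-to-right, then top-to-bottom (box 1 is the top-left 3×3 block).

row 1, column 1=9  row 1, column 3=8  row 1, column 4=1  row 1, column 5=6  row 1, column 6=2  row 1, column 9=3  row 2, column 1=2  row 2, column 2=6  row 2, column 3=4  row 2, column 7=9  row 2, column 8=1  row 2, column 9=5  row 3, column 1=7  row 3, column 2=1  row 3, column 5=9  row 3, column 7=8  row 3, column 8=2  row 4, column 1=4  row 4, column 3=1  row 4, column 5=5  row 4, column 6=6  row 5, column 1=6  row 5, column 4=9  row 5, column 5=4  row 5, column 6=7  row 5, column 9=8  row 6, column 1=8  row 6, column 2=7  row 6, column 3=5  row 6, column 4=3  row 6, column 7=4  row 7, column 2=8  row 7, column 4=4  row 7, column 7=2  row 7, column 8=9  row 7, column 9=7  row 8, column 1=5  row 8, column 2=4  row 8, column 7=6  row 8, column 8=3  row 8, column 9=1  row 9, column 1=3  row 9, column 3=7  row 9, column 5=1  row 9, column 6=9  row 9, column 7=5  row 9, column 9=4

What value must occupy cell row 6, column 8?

6

Row 6 already contains {3, 4, 5, 7, 8}.
Column 8 already contains {1, 2, 3, 9}.
Its 3×3 block (box 6) already contains {4, 8}.
The only value from 1–9 not eliminated is 6, so row 6, column 8 = 6.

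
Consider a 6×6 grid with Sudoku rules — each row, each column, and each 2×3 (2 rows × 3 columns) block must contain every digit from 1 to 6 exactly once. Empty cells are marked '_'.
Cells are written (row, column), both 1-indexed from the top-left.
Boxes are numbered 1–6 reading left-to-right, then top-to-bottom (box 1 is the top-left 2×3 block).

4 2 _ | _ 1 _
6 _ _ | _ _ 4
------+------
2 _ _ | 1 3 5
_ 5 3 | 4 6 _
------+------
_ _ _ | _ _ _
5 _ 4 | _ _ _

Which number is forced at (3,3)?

6

Row 3 already contains {1, 2, 3, 5}.
Column 3 already contains {3, 4}.
Its 2×3 block (box 3) already contains {2, 3, 5}.
The only value from 1–6 not eliminated is 6, so (3,3) = 6.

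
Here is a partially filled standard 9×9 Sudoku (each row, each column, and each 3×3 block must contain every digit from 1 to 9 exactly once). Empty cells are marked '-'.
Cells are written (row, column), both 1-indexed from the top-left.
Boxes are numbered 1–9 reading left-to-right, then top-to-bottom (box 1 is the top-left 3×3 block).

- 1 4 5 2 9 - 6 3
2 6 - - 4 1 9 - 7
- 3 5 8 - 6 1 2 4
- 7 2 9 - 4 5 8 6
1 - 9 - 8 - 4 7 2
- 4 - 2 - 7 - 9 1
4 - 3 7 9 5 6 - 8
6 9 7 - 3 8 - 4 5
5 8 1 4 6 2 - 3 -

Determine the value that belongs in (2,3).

8

Row 2 already contains {1, 2, 4, 6, 7, 9}.
Column 3 already contains {1, 2, 3, 4, 5, 7, 9}.
Its 3×3 block (box 1) already contains {1, 2, 3, 4, 5, 6}.
The only value from 1–9 not eliminated is 8, so (2,3) = 8.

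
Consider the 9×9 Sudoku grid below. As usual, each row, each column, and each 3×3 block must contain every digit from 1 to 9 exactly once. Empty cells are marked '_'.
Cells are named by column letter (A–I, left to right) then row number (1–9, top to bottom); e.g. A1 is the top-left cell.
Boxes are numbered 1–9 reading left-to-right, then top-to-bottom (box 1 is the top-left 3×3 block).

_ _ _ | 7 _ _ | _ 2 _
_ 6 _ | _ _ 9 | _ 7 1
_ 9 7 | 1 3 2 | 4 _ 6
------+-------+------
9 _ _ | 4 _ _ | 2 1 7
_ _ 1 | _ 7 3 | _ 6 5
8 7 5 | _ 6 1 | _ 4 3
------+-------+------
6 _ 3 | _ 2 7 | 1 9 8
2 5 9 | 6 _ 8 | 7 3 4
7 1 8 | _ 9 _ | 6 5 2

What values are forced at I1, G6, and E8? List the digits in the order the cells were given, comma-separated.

For I1:
  Row 1 already contains {2, 7}.
  Column I already contains {1, 2, 3, 4, 5, 6, 7, 8}.
  Its 3×3 block (box 3) already contains {1, 2, 4, 6, 7}.
  The only value from 1–9 not eliminated is 9, so I1 = 9.
For G6:
  Row 6 already contains {1, 3, 4, 5, 6, 7, 8}.
  Column G already contains {1, 2, 4, 6, 7}.
  Its 3×3 block (box 6) already contains {1, 2, 3, 4, 5, 6, 7}.
  The only value from 1–9 not eliminated is 9, so G6 = 9.
For E8:
  Row 8 already contains {2, 3, 4, 5, 6, 7, 8, 9}.
  Column E already contains {2, 3, 6, 7, 9}.
  Its 3×3 block (box 8) already contains {2, 6, 7, 8, 9}.
  The only value from 1–9 not eliminated is 1, so E8 = 1.

9,9,1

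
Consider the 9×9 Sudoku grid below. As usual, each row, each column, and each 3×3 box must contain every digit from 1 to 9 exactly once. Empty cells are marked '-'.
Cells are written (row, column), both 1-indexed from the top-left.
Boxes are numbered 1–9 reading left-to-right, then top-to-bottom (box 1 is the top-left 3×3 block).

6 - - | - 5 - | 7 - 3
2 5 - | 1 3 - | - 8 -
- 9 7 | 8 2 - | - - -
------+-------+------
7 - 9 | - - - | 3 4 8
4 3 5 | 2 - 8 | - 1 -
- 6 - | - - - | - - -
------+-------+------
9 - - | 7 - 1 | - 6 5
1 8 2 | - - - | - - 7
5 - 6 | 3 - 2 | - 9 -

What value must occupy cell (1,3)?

8

Cell (1,3) itself could take any of {1, 4, 8} by direct elimination.
Consider where 8 can go in box 1.
(1,2) is out (column 2 already has a 8).
(2,3) is out (row 2 already has a 8).
(3,1) is out (row 3 already has a 8).
So the only cell in box 1 that can hold 8 is (1,3).
Therefore (1,3) = 8.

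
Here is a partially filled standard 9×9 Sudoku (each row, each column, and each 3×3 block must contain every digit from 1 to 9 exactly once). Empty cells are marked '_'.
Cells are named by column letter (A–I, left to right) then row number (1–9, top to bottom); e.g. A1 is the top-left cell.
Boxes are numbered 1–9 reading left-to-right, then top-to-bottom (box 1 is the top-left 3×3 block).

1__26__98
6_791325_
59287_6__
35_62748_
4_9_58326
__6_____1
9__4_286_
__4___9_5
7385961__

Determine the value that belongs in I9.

2

Cell I9 itself could take any of {2, 4} by direct elimination.
Consider where 2 can go in column I.
I2 is out (row 2 already has a 2).
I3 is out (row 3 already has a 2).
I4 is out (row 4 already has a 2).
I7 is out (row 7 already has a 2).
So the only cell in column I that can hold 2 is I9.
Therefore I9 = 2.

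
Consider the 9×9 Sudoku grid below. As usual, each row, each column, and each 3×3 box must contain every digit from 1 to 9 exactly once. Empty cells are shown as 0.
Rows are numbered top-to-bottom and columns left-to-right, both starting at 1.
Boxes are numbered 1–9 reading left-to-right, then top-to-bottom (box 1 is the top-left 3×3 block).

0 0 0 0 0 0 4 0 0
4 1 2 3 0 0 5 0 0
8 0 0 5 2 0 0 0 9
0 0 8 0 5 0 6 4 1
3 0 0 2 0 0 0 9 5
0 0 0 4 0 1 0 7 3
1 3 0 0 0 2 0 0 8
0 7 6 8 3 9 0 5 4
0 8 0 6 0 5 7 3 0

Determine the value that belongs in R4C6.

3

Cell R4C6 itself could take any of {3, 7} by direct elimination.
Consider where 3 can go in box 5.
R4C4 is out (column 4 already has a 3).
R5C5 is out (row 5 already has a 3).
R5C6 is out (row 5 already has a 3).
R6C5 is out (row 6 already has a 3).
So the only cell in box 5 that can hold 3 is R4C6.
Therefore R4C6 = 3.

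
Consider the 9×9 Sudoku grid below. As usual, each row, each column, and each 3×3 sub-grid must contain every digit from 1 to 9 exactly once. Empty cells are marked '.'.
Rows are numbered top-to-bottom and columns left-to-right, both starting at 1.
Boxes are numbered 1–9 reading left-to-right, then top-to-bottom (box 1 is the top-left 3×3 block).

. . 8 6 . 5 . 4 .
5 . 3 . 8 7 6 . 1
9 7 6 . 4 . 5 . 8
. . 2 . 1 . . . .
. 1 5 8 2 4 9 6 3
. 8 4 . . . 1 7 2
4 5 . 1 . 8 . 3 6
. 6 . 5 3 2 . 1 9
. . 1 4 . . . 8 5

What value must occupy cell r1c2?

2

Row 1 already contains {4, 5, 6, 8}.
Column 2 already contains {1, 5, 6, 7, 8}.
Its 3×3 block (box 1) already contains {3, 5, 6, 7, 8, 9}.
The only value from 1–9 not eliminated is 2, so r1c2 = 2.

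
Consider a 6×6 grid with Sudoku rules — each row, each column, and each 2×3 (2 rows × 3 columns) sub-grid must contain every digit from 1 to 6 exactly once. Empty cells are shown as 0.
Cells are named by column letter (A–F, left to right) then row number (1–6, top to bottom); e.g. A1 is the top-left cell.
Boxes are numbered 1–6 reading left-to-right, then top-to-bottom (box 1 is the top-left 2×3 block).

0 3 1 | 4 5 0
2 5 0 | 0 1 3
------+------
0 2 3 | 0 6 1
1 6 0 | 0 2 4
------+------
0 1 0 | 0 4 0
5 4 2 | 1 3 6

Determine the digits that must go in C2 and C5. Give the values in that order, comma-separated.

For C2:
  Consider where 4 can go in column C.
  C4 is out (row 4 already has a 4).
  C5 is out (row 5 already has a 4).
  So the only cell in column C that can hold 4 is C2.
  So C2 = 4.
For C5:
  Row 5 already contains {1, 4}.
  Column C already contains {1, 2, 3}.
  Its 2×3 block (box 5) already contains {1, 2, 4, 5}.
  The only value from 1–6 not eliminated is 6, so C5 = 6.

4,6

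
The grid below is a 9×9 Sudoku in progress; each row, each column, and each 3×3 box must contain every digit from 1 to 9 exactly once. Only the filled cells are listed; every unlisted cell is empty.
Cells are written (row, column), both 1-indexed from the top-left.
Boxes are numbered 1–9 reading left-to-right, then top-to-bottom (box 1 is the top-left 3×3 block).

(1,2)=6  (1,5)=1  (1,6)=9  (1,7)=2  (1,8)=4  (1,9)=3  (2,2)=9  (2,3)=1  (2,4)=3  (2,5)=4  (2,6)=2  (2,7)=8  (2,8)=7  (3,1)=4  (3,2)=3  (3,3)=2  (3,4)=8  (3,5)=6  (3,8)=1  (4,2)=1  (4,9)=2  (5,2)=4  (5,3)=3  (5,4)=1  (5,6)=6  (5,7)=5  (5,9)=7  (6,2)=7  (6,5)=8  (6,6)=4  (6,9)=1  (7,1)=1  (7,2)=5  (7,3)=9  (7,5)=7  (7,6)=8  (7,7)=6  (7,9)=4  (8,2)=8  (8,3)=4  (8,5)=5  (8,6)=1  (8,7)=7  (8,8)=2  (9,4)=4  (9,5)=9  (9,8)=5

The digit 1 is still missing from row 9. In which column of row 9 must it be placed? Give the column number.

Consider where 1 can go in row 9.
(9,1) is out (column 1 already has a 1).
(9,2) is out (column 2 already has a 1).
(9,3) is out (column 3 already has a 1).
(9,6) is out (column 6 already has a 1).
(9,9) is out (column 9 already has a 1).
So the only cell in row 9 that can hold 1 is (9,7).
That is column 7.

7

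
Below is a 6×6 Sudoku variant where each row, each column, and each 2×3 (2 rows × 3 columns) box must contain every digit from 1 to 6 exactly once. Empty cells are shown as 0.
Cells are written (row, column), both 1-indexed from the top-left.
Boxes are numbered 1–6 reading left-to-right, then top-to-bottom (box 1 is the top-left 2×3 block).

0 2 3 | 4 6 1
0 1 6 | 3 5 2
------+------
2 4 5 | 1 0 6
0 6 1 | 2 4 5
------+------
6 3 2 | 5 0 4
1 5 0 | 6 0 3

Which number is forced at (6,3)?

4

Row 6 already contains {1, 3, 5, 6}.
Column 3 already contains {1, 2, 3, 5, 6}.
Its 2×3 block (box 5) already contains {1, 2, 3, 5, 6}.
The only value from 1–6 not eliminated is 4, so (6,3) = 4.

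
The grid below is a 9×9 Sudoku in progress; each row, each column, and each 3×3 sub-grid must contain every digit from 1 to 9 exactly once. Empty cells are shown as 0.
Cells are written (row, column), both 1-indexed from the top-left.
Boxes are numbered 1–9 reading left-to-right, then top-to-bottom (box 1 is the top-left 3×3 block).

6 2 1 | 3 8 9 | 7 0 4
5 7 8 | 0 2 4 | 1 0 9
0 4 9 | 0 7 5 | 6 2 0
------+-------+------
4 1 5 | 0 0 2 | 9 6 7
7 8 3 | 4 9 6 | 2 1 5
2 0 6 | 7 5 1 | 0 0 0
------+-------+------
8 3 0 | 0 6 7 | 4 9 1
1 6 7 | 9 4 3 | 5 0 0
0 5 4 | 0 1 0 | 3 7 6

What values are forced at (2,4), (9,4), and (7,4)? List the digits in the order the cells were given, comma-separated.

6,2,5

For (2,4):
  Row 2 already contains {1, 2, 4, 5, 7, 8, 9}.
  Column 4 already contains {3, 4, 7, 9}.
  Its 3×3 block (box 2) already contains {2, 3, 4, 5, 7, 8, 9}.
  The only value from 1–9 not eliminated is 6, so (2,4) = 6.
For (9,4):
  Consider where 2 can go in row 9.
  (9,1) is out (column 1 already has a 2).
  (9,6) is out (column 6 already has a 2).
  So the only cell in row 9 that can hold 2 is (9,4).
  So (9,4) = 2.
For (7,4):
  Consider where 5 can go in box 8.
  (9,4) is out (row 9 already has a 5).
  (9,6) is out (row 9 already has a 5).
  So the only cell in box 8 that can hold 5 is (7,4).
  So (7,4) = 5.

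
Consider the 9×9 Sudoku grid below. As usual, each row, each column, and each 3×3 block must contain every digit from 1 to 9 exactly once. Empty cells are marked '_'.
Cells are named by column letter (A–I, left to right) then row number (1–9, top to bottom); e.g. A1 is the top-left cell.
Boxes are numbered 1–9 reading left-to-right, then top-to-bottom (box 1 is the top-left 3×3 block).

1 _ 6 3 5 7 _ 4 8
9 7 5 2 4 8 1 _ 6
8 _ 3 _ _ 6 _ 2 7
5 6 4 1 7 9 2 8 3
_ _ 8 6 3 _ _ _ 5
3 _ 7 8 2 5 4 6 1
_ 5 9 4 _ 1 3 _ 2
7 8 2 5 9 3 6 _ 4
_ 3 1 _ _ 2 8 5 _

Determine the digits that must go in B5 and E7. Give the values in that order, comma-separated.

1,8

For B5:
  Consider where 1 can go in row 5.
  A5 is out (column A already has a 1).
  F5 is out (column F already has a 1).
  G5 is out (column G already has a 1).
  H5 is out (box 6 already has a 1).
  So the only cell in row 5 that can hold 1 is B5.
  So B5 = 1.
For E7:
  Consider where 8 can go in box 8.
  D9 is out (row 9 already has a 8).
  E9 is out (row 9 already has a 8).
  So the only cell in box 8 that can hold 8 is E7.
  So E7 = 8.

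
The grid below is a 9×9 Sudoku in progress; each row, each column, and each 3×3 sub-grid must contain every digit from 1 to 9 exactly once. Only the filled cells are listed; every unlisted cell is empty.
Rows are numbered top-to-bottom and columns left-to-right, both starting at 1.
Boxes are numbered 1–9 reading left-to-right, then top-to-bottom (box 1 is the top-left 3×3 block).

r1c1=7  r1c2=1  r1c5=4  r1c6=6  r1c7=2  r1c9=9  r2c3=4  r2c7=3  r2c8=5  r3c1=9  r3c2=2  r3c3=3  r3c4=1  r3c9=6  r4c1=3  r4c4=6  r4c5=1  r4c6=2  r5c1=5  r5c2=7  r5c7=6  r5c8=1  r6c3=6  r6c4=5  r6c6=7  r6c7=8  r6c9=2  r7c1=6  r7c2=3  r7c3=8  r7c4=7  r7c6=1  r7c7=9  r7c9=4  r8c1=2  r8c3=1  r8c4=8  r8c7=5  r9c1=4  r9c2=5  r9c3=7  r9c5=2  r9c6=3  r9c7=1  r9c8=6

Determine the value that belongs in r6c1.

1

Row 6 already contains {2, 5, 6, 7, 8}.
Column 1 already contains {2, 3, 4, 5, 6, 7, 9}.
Its 3×3 block (box 4) already contains {3, 5, 6, 7}.
The only value from 1–9 not eliminated is 1, so r6c1 = 1.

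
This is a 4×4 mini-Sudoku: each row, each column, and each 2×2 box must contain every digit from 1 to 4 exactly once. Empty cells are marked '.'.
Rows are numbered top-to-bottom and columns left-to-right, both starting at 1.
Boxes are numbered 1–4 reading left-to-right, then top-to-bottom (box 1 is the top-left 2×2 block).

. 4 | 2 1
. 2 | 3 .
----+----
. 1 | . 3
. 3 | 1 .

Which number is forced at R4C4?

2

Cell R4C4 itself could take any of {2, 4} by direct elimination.
Consider where 2 can go in box 4.
R3C3 is out (column 3 already has a 2).
So the only cell in box 4 that can hold 2 is R4C4.
Therefore R4C4 = 2.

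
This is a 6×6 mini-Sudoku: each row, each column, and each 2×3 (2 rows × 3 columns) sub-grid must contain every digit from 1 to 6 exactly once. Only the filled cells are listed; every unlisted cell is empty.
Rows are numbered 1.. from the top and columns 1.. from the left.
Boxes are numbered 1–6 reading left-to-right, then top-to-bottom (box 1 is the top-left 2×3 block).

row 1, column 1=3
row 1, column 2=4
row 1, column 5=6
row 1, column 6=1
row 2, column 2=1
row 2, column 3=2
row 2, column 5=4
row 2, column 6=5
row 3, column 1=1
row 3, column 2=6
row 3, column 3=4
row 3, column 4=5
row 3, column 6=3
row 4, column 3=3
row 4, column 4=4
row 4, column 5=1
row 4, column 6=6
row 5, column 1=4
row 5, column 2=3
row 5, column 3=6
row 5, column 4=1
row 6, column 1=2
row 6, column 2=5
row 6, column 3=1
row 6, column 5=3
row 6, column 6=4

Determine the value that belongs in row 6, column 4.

Row 6 already contains {1, 2, 3, 4, 5}.
Column 4 already contains {1, 4, 5}.
Its 2×3 block (box 6) already contains {1, 3, 4}.
The only value from 1–6 not eliminated is 6, so row 6, column 4 = 6.

6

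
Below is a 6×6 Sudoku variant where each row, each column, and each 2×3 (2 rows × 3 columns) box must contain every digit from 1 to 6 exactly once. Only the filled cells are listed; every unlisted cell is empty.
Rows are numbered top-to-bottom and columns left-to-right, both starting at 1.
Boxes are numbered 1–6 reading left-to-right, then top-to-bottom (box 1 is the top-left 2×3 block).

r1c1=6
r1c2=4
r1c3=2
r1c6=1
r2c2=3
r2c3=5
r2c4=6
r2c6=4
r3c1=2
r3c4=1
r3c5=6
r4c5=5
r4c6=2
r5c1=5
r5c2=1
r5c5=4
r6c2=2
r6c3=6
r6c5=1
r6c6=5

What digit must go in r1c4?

Cell r1c4 itself could take any of {3, 5} by direct elimination.
Consider where 5 can go in row 1.
r1c5 is out (column 5 already has a 5).
So the only cell in row 1 that can hold 5 is r1c4.
Therefore r1c4 = 5.

5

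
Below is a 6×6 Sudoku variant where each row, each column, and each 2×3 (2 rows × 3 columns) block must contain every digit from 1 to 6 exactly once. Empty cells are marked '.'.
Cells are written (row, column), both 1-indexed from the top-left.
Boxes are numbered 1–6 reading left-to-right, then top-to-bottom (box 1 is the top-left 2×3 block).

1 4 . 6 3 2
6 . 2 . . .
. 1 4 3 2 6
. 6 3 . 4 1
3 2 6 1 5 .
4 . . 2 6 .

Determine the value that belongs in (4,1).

Cell (4,1) itself could take any of {2, 5} by direct elimination.
Consider where 2 can go in column 1.
(3,1) is out (row 3 already has a 2).
So the only cell in column 1 that can hold 2 is (4,1).
Therefore (4,1) = 2.

2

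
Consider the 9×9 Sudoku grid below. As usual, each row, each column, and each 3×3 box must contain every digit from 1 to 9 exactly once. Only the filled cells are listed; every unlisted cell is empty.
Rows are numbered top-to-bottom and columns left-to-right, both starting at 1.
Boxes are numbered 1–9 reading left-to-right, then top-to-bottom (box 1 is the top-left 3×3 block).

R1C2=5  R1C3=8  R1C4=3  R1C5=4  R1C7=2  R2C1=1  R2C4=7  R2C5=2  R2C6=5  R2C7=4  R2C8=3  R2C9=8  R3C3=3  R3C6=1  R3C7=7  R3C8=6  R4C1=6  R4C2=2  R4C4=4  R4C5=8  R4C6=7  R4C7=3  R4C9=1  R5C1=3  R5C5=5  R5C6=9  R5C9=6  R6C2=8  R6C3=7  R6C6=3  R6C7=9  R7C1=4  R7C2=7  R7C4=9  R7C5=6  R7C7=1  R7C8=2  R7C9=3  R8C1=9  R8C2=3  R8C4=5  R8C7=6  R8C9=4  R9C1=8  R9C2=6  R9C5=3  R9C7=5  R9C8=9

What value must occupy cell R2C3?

Cell R2C3 itself could take any of {6, 9} by direct elimination.
Consider where 6 can go in box 1.
R1C1 is out (column 1 already has a 6).
R2C2 is out (column 2 already has a 6).
R3C1 is out (row 3 already has a 6).
R3C2 is out (row 3 already has a 6).
So the only cell in box 1 that can hold 6 is R2C3.
Therefore R2C3 = 6.

6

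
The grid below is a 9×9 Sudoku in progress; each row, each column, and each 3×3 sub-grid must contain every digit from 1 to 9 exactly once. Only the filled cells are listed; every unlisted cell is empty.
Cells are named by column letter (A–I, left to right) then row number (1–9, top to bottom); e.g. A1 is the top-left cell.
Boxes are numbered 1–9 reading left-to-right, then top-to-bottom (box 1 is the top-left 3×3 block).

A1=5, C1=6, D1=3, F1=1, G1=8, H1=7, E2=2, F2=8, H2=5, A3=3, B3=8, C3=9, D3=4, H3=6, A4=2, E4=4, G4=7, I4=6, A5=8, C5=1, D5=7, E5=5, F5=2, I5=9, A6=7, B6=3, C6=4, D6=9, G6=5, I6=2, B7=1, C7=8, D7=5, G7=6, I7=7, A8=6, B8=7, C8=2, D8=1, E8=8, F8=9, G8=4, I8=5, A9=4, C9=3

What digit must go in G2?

Cell G2 itself could take any of {1, 3, 9} by direct elimination.
Consider where 9 can go in row 2.
A2 is out (box 1 already has a 9).
B2 is out (box 1 already has a 9).
C2 is out (column C already has a 9).
D2 is out (column D already has a 9).
I2 is out (column I already has a 9).
So the only cell in row 2 that can hold 9 is G2.
Therefore G2 = 9.

9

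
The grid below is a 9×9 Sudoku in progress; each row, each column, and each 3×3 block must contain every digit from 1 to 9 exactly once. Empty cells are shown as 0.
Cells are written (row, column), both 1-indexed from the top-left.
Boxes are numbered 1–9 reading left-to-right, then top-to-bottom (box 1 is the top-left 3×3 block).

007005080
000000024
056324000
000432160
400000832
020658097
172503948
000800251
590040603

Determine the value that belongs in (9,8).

7

Row 9 already contains {3, 4, 5, 6, 9}.
Column 8 already contains {2, 3, 4, 5, 6, 8, 9}.
Its 3×3 block (box 9) already contains {1, 2, 3, 4, 5, 6, 8, 9}.
The only value from 1–9 not eliminated is 7, so (9,8) = 7.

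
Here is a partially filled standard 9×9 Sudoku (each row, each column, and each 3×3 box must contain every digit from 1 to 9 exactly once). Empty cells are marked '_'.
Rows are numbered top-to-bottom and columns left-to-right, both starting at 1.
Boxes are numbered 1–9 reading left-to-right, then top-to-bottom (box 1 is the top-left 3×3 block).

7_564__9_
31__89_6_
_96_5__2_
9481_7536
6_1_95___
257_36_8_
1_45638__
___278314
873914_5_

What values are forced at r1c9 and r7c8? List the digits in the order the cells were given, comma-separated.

For r1c9:
  Consider where 3 can go in row 1.
  r1c2 is out (box 1 already has a 3).
  r1c6 is out (column 6 already has a 3).
  r1c7 is out (column 7 already has a 3).
  So the only cell in row 1 that can hold 3 is r1c9.
  So r1c9 = 3.
For r7c8:
  Row 7 already contains {1, 3, 4, 5, 6, 8}.
  Column 8 already contains {1, 2, 3, 5, 6, 8, 9}.
  Its 3×3 block (box 9) already contains {1, 3, 4, 5, 8}.
  The only value from 1–9 not eliminated is 7, so r7c8 = 7.

3,7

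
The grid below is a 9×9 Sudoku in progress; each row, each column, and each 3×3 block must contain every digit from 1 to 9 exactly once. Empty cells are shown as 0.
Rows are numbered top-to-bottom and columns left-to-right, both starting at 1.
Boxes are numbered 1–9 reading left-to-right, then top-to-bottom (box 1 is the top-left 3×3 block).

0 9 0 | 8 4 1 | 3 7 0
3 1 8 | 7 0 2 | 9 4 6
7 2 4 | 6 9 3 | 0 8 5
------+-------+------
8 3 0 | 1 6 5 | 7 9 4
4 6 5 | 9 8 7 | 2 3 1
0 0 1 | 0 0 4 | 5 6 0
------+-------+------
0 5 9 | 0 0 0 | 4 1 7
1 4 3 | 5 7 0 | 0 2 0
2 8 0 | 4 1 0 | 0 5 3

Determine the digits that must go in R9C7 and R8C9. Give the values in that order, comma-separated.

6,9

For R9C7:
  Row 9 already contains {1, 2, 3, 4, 5, 8}.
  Column 7 already contains {2, 3, 4, 5, 7, 9}.
  Its 3×3 block (box 9) already contains {1, 2, 3, 4, 5, 7}.
  The only value from 1–9 not eliminated is 6, so R9C7 = 6.
For R8C9:
  Consider where 9 can go in box 9.
  R8C7 is out (column 7 already has a 9).
  R9C7 is out (column 7 already has a 9).
  So the only cell in box 9 that can hold 9 is R8C9.
  So R8C9 = 9.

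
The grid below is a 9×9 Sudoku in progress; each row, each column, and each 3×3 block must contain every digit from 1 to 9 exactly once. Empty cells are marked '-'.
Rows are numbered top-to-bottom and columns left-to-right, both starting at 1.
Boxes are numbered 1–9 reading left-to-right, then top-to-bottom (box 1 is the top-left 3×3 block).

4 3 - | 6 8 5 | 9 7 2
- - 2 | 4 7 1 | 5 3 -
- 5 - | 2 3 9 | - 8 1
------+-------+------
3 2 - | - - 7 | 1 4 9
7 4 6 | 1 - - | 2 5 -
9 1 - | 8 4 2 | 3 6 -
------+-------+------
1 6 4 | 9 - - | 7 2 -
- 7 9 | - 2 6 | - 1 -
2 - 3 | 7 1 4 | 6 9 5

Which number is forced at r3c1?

Row 3 already contains {1, 2, 3, 5, 8, 9}.
Column 1 already contains {1, 2, 3, 4, 7, 9}.
Its 3×3 block (box 1) already contains {2, 3, 4, 5}.
The only value from 1–9 not eliminated is 6, so r3c1 = 6.

6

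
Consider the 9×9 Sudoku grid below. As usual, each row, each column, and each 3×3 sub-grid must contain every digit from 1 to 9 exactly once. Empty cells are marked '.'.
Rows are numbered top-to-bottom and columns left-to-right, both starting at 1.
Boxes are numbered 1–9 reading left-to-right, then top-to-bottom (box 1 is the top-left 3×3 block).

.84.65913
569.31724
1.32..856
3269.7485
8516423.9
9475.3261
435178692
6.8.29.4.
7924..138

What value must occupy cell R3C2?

7

Row 3 already contains {1, 2, 3, 5, 6, 8}.
Column 2 already contains {2, 3, 4, 5, 6, 8, 9}.
Its 3×3 block (box 1) already contains {1, 3, 4, 5, 6, 8, 9}.
The only value from 1–9 not eliminated is 7, so R3C2 = 7.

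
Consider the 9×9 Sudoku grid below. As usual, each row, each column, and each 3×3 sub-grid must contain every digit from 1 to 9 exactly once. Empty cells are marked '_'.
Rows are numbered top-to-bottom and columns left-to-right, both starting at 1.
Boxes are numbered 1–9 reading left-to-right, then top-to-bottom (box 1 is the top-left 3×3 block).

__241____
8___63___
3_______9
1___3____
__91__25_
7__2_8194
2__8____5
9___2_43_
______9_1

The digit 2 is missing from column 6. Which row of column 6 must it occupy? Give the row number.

3

Consider where 2 can go in column 6.
r1c6 is out (row 1 already has a 2). r4c6 is out (box 5 already has a 2). r5c6 is out (row 5 already has a 2). r7c6 is out (row 7 already has a 2). The remaining empty cells in column 6 are similarly blocked.
So the only cell in column 6 that can hold 2 is r3c6.
That is row 3.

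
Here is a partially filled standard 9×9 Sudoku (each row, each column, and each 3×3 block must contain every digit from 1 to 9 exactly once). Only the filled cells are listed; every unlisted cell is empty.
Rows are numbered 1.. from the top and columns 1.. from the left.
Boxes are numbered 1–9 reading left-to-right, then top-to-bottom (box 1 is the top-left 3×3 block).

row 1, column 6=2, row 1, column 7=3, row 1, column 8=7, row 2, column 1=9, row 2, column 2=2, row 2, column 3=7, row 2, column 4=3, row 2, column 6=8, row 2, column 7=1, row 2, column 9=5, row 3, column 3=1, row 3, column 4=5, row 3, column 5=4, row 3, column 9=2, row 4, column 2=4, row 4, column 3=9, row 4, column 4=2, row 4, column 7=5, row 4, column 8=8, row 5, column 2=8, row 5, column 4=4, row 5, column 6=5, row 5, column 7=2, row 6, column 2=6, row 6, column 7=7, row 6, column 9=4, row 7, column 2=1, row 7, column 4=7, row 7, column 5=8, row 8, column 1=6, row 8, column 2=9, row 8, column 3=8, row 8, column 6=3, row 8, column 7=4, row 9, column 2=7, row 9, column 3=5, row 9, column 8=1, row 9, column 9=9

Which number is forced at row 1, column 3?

6

Cell row 1, column 3 itself could take any of {4, 6} by direct elimination.
Consider where 6 can go in column 3.
row 5, column 3 is out (box 4 already has a 6).
row 6, column 3 is out (row 6 already has a 6).
row 7, column 3 is out (box 7 already has a 6).
So the only cell in column 3 that can hold 6 is row 1, column 3.
Therefore row 1, column 3 = 6.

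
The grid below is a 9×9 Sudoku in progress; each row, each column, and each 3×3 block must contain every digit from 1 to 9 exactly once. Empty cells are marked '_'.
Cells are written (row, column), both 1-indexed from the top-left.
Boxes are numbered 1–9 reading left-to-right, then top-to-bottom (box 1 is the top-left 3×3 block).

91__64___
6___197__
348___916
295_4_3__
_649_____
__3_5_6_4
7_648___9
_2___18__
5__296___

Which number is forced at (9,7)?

Cell (9,7) itself could take any of {1, 4} by direct elimination.
Consider where 4 can go in column 7.
(1,7) is out (row 1 already has a 4).
(5,7) is out (row 5 already has a 4).
(7,7) is out (row 7 already has a 4).
So the only cell in column 7 that can hold 4 is (9,7).
Therefore (9,7) = 4.

4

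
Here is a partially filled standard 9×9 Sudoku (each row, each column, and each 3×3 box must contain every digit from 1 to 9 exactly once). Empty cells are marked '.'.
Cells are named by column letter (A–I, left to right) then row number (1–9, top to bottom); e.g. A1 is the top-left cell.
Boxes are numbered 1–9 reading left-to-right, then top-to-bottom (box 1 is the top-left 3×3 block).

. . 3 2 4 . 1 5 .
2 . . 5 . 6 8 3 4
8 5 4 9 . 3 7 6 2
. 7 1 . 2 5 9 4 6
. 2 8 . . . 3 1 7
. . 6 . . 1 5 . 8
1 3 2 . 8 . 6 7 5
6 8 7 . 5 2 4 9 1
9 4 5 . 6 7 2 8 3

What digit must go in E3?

1

Row 3 already contains {2, 3, 4, 5, 6, 7, 8, 9}.
Column E already contains {2, 4, 5, 6, 8}.
Its 3×3 block (box 2) already contains {2, 3, 4, 5, 6, 9}.
The only value from 1–9 not eliminated is 1, so E3 = 1.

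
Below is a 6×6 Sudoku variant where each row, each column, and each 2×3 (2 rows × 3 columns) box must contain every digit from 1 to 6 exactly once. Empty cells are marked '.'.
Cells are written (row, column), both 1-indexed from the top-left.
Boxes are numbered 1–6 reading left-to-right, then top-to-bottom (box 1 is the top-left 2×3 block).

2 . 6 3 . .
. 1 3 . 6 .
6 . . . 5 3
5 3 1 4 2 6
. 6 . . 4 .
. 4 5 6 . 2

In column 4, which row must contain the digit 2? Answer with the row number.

Consider where 2 can go in column 4.
(3,4) is out (box 4 already has a 2).
(5,4) is out (box 6 already has a 2).
So the only cell in column 4 that can hold 2 is (2,4).
That is row 2.

2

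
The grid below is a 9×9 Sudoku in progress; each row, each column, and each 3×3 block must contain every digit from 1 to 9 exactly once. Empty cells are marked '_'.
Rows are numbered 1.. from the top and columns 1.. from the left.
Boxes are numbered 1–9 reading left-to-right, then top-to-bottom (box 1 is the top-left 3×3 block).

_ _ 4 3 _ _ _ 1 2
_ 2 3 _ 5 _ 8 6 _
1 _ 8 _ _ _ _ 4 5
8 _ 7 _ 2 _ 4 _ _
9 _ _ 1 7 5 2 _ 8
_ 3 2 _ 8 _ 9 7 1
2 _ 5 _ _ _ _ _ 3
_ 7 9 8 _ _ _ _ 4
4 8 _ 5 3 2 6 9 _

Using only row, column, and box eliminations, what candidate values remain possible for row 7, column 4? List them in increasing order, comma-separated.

4,6,7,9

Row 7 already contains {2, 3, 5}.
Column 4 already contains {1, 3, 5, 8}.
Its 3×3 block (box 8) already contains {2, 3, 5, 8}.
Removing those from 1–9 leaves {4, 6, 7, 9} as the candidates for row 7, column 4.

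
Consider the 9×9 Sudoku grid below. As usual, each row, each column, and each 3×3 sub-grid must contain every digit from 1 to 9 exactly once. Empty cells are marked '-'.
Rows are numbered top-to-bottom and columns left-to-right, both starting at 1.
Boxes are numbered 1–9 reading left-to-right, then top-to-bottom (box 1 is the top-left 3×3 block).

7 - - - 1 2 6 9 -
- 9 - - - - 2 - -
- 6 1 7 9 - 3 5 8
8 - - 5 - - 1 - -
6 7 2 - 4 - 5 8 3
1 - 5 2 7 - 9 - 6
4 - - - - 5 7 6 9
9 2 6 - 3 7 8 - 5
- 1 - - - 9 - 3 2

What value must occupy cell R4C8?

Cell R4C8 itself could take any of {2, 4, 7} by direct elimination.
Consider where 2 can go in column 8.
R2C8 is out (row 2 already has a 2).
R6C8 is out (row 6 already has a 2).
R8C8 is out (row 8 already has a 2).
So the only cell in column 8 that can hold 2 is R4C8.
Therefore R4C8 = 2.

2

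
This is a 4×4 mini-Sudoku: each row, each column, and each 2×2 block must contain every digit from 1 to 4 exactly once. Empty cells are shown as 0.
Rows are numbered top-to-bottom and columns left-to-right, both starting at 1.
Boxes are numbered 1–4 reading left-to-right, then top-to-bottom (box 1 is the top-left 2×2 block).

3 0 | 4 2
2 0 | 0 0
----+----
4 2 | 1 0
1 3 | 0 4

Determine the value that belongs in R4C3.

Row 4 already contains {1, 3, 4}.
Column 3 already contains {1, 4}.
Its 2×2 block (box 4) already contains {1, 4}.
The only value from 1–4 not eliminated is 2, so R4C3 = 2.

2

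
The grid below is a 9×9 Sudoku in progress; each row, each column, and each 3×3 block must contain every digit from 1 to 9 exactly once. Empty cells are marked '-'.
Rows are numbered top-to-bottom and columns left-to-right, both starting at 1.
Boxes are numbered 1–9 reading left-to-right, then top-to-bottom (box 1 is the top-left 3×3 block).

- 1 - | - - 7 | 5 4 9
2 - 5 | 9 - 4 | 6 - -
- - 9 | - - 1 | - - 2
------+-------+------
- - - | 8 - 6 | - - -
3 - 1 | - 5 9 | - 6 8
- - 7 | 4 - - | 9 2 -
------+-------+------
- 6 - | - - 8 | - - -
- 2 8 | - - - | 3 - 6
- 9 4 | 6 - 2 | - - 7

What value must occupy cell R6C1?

6

Cell R6C1 itself could take any of {5, 6, 8} by direct elimination.
Consider where 6 can go in row 6.
R6C2 is out (column 2 already has a 6).
R6C5 is out (box 5 already has a 6).
R6C6 is out (column 6 already has a 6).
R6C9 is out (column 9 already has a 6).
So the only cell in row 6 that can hold 6 is R6C1.
Therefore R6C1 = 6.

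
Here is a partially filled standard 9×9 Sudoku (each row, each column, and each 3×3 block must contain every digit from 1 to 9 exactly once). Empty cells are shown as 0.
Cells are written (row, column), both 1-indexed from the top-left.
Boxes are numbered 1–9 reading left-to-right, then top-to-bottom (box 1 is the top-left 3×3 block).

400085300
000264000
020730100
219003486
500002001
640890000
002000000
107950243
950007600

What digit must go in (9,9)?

8

Row 9 already contains {5, 6, 7, 9}.
Column 9 already contains {1, 3, 6}.
Its 3×3 block (box 9) already contains {2, 3, 4, 6}.
The only value from 1–9 not eliminated is 8, so (9,9) = 8.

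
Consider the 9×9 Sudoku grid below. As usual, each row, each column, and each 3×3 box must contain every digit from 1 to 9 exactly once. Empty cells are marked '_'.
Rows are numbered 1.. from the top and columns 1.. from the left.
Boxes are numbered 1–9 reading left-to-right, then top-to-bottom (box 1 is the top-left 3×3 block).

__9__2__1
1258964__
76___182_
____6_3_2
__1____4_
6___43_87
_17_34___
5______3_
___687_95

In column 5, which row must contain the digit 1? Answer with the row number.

8

Consider where 1 can go in column 5.
row 1, column 5 is out (row 1 already has a 1).
row 3, column 5 is out (row 3 already has a 1).
row 5, column 5 is out (row 5 already has a 1).
So the only cell in column 5 that can hold 1 is row 8, column 5.
That is row 8.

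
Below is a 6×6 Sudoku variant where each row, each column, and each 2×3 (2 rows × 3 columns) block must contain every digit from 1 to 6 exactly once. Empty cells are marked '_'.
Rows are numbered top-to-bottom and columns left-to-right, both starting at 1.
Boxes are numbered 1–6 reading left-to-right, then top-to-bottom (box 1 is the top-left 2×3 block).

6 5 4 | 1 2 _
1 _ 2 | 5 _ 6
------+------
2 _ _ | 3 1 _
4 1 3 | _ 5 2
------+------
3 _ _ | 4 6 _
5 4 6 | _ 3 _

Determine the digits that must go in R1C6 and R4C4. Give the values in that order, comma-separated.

3,6

For R1C6:
  Row 1 already contains {1, 2, 4, 5, 6}.
  Column 6 already contains {2, 6}.
  Its 2×3 block (box 2) already contains {1, 2, 5, 6}.
  The only value from 1–6 not eliminated is 3, so R1C6 = 3.
For R4C4:
  Row 4 already contains {1, 2, 3, 4, 5}.
  Column 4 already contains {1, 3, 4, 5}.
  Its 2×3 block (box 4) already contains {1, 2, 3, 5}.
  The only value from 1–6 not eliminated is 6, so R4C4 = 6.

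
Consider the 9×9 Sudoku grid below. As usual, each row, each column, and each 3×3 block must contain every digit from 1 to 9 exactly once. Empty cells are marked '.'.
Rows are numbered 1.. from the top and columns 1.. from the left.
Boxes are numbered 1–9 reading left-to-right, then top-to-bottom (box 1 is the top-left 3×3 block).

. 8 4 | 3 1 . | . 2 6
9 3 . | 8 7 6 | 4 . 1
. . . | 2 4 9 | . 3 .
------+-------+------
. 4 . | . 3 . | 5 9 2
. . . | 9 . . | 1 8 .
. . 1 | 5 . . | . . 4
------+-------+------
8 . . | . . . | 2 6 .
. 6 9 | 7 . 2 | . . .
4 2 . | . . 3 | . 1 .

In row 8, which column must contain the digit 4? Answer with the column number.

Consider where 4 can go in row 8.
row 8, column 1 is out (column 1 already has a 4).
row 8, column 5 is out (column 5 already has a 4).
row 8, column 7 is out (column 7 already has a 4).
row 8, column 9 is out (column 9 already has a 4).
So the only cell in row 8 that can hold 4 is row 8, column 8.
That is column 8.

8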